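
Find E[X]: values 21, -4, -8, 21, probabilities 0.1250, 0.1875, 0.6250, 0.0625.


E[X] = 21*0.1250 - 4*0.1875 - 8*0.6250 + 21*0.0625
= 2.6250 - 0.7500 - 5.0000 + 1.3125
= -1.8125

E[X] = -1.8125


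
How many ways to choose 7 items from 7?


C(7,7) = 7!/(7! × 0!)
= 5040/(5040 × 1)
= 1

C(7,7) = 1


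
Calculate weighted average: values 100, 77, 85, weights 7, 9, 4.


Numerator = 100*7 + 77*9 + 85*4 = 1733
Denominator = 7 + 9 + 4 = 20
WM = 1733/20 = 86.6500

WM = 86.6500


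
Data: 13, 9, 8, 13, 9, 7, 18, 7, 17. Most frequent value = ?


Frequencies: 7:2, 8:1, 9:2, 13:2, 17:1, 18:1
Max frequency = 2
Mode = 7, 9, 13

Mode = 7, 9, 13


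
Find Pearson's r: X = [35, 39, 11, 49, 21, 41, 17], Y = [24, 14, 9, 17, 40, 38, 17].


Mean X = 30.4286, Mean Y = 22.7143
SD X = 13.080598, SD Y = 11.106167
Cov = 23.836735
r = 23.836735/(13.080598*11.106167) = 0.1641

r = 0.1641


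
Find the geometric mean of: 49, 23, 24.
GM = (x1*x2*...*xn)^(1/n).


Product = 49 × 23 × 24 = 27048
GM = 27048^(1/3) = 30.0178

GM = 30.0178


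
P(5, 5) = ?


P(5,5) = 5!/0!
= 120/1
= 120

P(5,5) = 120


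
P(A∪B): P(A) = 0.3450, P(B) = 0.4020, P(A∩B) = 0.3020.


P(A∪B) = 0.3450 + 0.4020 - 0.3020
= 0.7470 - 0.3020
= 0.4450

P(A∪B) = 0.4450


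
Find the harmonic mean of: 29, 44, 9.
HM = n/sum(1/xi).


Sum of reciprocals = 1/29 + 1/44 + 1/9 = 0.168321
HM = 3/0.168321 = 17.8231

HM = 17.8231


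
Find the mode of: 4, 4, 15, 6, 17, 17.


Frequencies: 4:2, 6:1, 15:1, 17:2
Max frequency = 2
Mode = 4, 17

Mode = 4, 17


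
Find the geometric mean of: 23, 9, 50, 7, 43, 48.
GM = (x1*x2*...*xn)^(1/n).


Product = 23 × 9 × 50 × 7 × 43 × 48 = 149536800
GM = 149536800^(1/6) = 23.0387

GM = 23.0387


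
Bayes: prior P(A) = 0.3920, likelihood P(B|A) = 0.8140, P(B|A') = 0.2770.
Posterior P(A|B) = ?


P(B) = P(B|A)*P(A) + P(B|A')*P(A')
= 0.8140*0.3920 + 0.2770*0.6080
= 0.319088 + 0.168416 = 0.487504
P(A|B) = 0.319088/0.487504 = 0.6545

P(A|B) = 0.6545


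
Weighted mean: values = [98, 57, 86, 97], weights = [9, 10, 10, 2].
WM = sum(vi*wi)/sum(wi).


Numerator = 98*9 + 57*10 + 86*10 + 97*2 = 2506
Denominator = 9 + 10 + 10 + 2 = 31
WM = 2506/31 = 80.8387

WM = 80.8387


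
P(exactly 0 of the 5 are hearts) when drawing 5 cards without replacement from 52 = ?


Hypergeometric: P(X=0) = C(13,0)·C(39,5) / C(52,5)
= 1 × 575757 / 2598960
= 575757/2598960 = 0.2215

P = 0.2215


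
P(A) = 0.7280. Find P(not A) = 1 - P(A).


P(not A) = 1 - 0.7280 = 0.2720

P(not A) = 0.2720


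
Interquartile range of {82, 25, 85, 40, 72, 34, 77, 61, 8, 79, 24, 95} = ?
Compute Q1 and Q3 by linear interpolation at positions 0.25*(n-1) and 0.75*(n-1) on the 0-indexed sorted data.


Sorted: 8, 24, 25, 34, 40, 61, 72, 77, 79, 82, 85, 95
Q1 (25th %ile) = 31.7500
Q3 (75th %ile) = 79.7500
IQR = 79.7500 - 31.7500 = 48.0000

IQR = 48.0000


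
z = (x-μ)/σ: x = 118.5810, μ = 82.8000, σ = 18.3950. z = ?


z = (118.5810 - 82.8000)/18.3950
= 35.7810/18.3950
= 1.9451

z = 1.9451


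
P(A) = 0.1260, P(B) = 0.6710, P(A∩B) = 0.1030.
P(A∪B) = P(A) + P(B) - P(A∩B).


P(A∪B) = 0.1260 + 0.6710 - 0.1030
= 0.7970 - 0.1030
= 0.6940

P(A∪B) = 0.6940


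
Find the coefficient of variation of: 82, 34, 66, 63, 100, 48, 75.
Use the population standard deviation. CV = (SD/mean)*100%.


Mean = 66.8571
SD = 20.1596
CV = (20.1596/66.8571)*100 = 30.1532%

CV = 30.1532%


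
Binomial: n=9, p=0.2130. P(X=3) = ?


C(9,3) = 84
p^3 = 0.009664
(1-p)^6 = 0.237601
P = 84 * 0.009664 * 0.237601 = 0.1929

P(X=3) = 0.1929


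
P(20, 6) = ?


P(20,6) = 20!/14!
= 2432902008176640000/87178291200
= 27907200

P(20,6) = 27907200


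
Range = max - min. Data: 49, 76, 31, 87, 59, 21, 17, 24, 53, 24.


Max = 87, Min = 17
Range = 87 - 17 = 70

Range = 70


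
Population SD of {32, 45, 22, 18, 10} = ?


Mean = 25.4000
Variance = 146.2400
SD = sqrt(146.2400) = 12.0930

SD = 12.0930


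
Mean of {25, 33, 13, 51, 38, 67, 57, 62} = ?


Sum = 25 + 33 + 13 + 51 + 38 + 67 + 57 + 62 = 346
n = 8
Mean = 346/8 = 43.2500

Mean = 43.2500


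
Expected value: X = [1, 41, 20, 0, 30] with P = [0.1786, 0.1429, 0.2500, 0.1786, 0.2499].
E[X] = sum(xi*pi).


E[X] = 1*0.1786 + 41*0.1429 + 20*0.2500 + 0*0.1786 + 30*0.2499
= 0.1786 + 5.8589 + 5.0000 + 0 + 7.4970
= 18.5345

E[X] = 18.5345


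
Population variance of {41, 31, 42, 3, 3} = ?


Mean = 24.0000
Squared deviations: 289.0000, 49.0000, 324.0000, 441.0000, 441.0000
Sum = 1544.0000
Variance = 1544.0000/5 = 308.8000

Variance = 308.8000


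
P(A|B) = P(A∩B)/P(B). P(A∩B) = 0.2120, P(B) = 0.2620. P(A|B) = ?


P(A|B) = 0.2120/0.2620 = 0.8092

P(A|B) = 0.8092


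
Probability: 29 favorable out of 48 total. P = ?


P = 29/48 = 0.6042

P = 0.6042


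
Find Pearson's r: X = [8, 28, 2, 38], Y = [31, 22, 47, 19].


Mean X = 19.0000, Mean Y = 29.7500
SD X = 14.594520, SD Y = 10.894379
Cov = -145.250000
r = -145.250000/(14.594520*10.894379) = -0.9135

r = -0.9135


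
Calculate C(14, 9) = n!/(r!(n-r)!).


C(14,9) = 14!/(9! × 5!)
= 87178291200/(362880 × 120)
= 2002

C(14,9) = 2002


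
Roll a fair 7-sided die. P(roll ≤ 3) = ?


Favorable outcomes (roll ≤ 3): 3
Total outcomes = 7
P = 3/7 = 0.4286

P = 0.4286


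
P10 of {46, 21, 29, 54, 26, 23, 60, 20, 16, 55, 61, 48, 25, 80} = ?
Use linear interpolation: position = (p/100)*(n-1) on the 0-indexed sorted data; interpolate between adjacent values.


Sorted: 16, 20, 21, 23, 25, 26, 29, 46, 48, 54, 55, 60, 61, 80
n = 14
Index = 10/100 * 13 = 1.3000
Lower = data[1] = 20, Upper = data[2] = 21
P10 = 20 + 0.3000*(1) = 20.3000

P10 = 20.3000


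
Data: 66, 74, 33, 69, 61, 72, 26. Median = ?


Sorted: 26, 33, 61, 66, 69, 72, 74
n = 7 (odd)
Middle value = 66

Median = 66


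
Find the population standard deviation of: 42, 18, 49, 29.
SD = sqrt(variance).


Mean = 34.5000
Variance = 142.2500
SD = sqrt(142.2500) = 11.9269

SD = 11.9269


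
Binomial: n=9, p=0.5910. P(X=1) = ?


C(9,1) = 9
p^1 = 0.591000
(1-p)^8 = 0.000783
P = 9 * 0.591000 * 0.000783 = 0.0042

P(X=1) = 0.0042


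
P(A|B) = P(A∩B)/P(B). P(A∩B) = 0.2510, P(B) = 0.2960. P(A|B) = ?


P(A|B) = 0.2510/0.2960 = 0.8480

P(A|B) = 0.8480


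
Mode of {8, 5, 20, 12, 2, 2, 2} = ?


Frequencies: 2:3, 5:1, 8:1, 12:1, 20:1
Max frequency = 3
Mode = 2

Mode = 2


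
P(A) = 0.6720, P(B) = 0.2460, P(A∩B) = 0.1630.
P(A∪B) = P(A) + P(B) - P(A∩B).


P(A∪B) = 0.6720 + 0.2460 - 0.1630
= 0.9180 - 0.1630
= 0.7550

P(A∪B) = 0.7550


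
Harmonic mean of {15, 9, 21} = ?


Sum of reciprocals = 1/15 + 1/9 + 1/21 = 0.225397
HM = 3/0.225397 = 13.3099

HM = 13.3099


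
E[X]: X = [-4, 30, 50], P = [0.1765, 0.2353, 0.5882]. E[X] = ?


E[X] = -4*0.1765 + 30*0.2353 + 50*0.5882
= -0.7060 + 7.0590 + 29.4100
= 35.7630

E[X] = 35.7630


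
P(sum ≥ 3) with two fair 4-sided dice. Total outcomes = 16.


Total outcomes = 4×4 = 16
Favorable (sum ≥ 3): 15
P = 15/16 = 0.9375

P = 0.9375


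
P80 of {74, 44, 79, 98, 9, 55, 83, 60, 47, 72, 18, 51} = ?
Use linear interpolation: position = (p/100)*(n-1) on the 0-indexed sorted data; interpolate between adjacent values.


Sorted: 9, 18, 44, 47, 51, 55, 60, 72, 74, 79, 83, 98
n = 12
Index = 80/100 * 11 = 8.8000
Lower = data[8] = 74, Upper = data[9] = 79
P80 = 74 + 0.8000*(5) = 78.0000

P80 = 78.0000


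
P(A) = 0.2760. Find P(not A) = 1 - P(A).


P(not A) = 1 - 0.2760 = 0.7240

P(not A) = 0.7240


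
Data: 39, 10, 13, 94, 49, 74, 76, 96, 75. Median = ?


Sorted: 10, 13, 39, 49, 74, 75, 76, 94, 96
n = 9 (odd)
Middle value = 74

Median = 74


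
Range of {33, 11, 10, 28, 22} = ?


Max = 33, Min = 10
Range = 33 - 10 = 23

Range = 23


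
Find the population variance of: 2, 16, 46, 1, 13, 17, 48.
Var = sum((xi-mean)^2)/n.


Mean = 20.4286
Squared deviations: 339.6122, 19.6122, 653.8980, 377.4694, 55.1837, 11.7551, 760.1837
Sum = 2217.7143
Variance = 2217.7143/7 = 316.8163

Variance = 316.8163


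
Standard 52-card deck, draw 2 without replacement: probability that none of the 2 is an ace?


P(no aces) = (48/52) × (47/51)
= 0.8507

P = 0.8507


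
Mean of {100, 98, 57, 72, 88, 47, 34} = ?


Sum = 100 + 98 + 57 + 72 + 88 + 47 + 34 = 496
n = 7
Mean = 496/7 = 70.8571

Mean = 70.8571


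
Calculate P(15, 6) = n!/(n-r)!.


P(15,6) = 15!/9!
= 1307674368000/362880
= 3603600

P(15,6) = 3603600


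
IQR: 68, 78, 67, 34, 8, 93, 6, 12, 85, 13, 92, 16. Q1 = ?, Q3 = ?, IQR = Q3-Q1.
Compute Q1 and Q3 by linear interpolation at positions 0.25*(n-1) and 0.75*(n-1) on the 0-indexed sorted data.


Sorted: 6, 8, 12, 13, 16, 34, 67, 68, 78, 85, 92, 93
Q1 (25th %ile) = 12.7500
Q3 (75th %ile) = 79.7500
IQR = 79.7500 - 12.7500 = 67.0000

IQR = 67.0000


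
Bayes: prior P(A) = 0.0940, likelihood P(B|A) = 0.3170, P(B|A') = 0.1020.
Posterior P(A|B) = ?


P(B) = P(B|A)*P(A) + P(B|A')*P(A')
= 0.3170*0.0940 + 0.1020*0.9060
= 0.029798 + 0.092412 = 0.122210
P(A|B) = 0.029798/0.122210 = 0.2438

P(A|B) = 0.2438


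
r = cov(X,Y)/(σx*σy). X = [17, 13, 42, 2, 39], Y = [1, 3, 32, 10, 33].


Mean X = 22.6000, Mean Y = 15.8000
SD X = 15.447977, SD Y = 13.962808
Cov = 184.320000
r = 184.320000/(15.447977*13.962808) = 0.8545

r = 0.8545


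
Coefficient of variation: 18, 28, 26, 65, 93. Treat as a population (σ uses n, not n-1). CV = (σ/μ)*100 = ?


Mean = 46.0000
SD = 28.5587
CV = (28.5587/46.0000)*100 = 62.0842%

CV = 62.0842%


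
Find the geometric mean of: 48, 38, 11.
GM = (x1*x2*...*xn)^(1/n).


Product = 48 × 38 × 11 = 20064
GM = 20064^(1/3) = 27.1731

GM = 27.1731


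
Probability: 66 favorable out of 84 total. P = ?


P = 66/84 = 0.7857

P = 0.7857


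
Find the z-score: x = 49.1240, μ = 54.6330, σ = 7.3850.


z = (49.1240 - 54.6330)/7.3850
= -5.5090/7.3850
= -0.7460

z = -0.7460


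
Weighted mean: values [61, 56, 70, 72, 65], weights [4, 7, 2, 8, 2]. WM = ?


Numerator = 61*4 + 56*7 + 70*2 + 72*8 + 65*2 = 1482
Denominator = 4 + 7 + 2 + 8 + 2 = 23
WM = 1482/23 = 64.4348

WM = 64.4348


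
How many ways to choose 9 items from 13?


C(13,9) = 13!/(9! × 4!)
= 6227020800/(362880 × 24)
= 715

C(13,9) = 715


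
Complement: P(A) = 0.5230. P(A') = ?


P(not A) = 1 - 0.5230 = 0.4770

P(not A) = 0.4770


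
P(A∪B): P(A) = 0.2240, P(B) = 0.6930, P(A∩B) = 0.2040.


P(A∪B) = 0.2240 + 0.6930 - 0.2040
= 0.9170 - 0.2040
= 0.7130

P(A∪B) = 0.7130


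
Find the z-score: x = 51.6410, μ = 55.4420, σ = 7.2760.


z = (51.6410 - 55.4420)/7.2760
= -3.8010/7.2760
= -0.5224

z = -0.5224


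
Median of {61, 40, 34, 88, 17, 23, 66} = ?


Sorted: 17, 23, 34, 40, 61, 66, 88
n = 7 (odd)
Middle value = 40

Median = 40


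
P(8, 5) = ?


P(8,5) = 8!/3!
= 40320/6
= 6720

P(8,5) = 6720


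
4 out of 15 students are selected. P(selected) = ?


P = 4/15 = 0.2667

P = 0.2667


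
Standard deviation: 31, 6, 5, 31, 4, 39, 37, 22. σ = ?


Mean = 21.8750
Variance = 193.1094
SD = sqrt(193.1094) = 13.8964

SD = 13.8964


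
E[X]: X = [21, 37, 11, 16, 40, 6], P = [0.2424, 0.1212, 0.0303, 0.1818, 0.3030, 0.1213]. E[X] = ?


E[X] = 21*0.2424 + 37*0.1212 + 11*0.0303 + 16*0.1818 + 40*0.3030 + 6*0.1213
= 5.0904 + 4.4844 + 0.3333 + 2.9088 + 12.1200 + 0.7278
= 25.6647

E[X] = 25.6647


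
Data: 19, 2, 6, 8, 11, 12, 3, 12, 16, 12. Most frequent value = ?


Frequencies: 2:1, 3:1, 6:1, 8:1, 11:1, 12:3, 16:1, 19:1
Max frequency = 3
Mode = 12

Mode = 12


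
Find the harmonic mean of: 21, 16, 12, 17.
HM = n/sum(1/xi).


Sum of reciprocals = 1/21 + 1/16 + 1/12 + 1/17 = 0.252276
HM = 4/0.252276 = 15.8557

HM = 15.8557


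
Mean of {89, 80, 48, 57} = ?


Sum = 89 + 80 + 48 + 57 = 274
n = 4
Mean = 274/4 = 68.5000

Mean = 68.5000


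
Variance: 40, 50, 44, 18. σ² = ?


Mean = 38.0000
Squared deviations: 4.0000, 144.0000, 36.0000, 400.0000
Sum = 584.0000
Variance = 584.0000/4 = 146.0000

Variance = 146.0000


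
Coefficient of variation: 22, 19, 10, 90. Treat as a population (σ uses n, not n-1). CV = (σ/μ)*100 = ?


Mean = 35.2500
SD = 31.9169
CV = (31.9169/35.2500)*100 = 90.5444%

CV = 90.5444%


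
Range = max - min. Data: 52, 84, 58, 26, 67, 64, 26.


Max = 84, Min = 26
Range = 84 - 26 = 58

Range = 58


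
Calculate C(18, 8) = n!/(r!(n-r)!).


C(18,8) = 18!/(8! × 10!)
= 6402373705728000/(40320 × 3628800)
= 43758

C(18,8) = 43758


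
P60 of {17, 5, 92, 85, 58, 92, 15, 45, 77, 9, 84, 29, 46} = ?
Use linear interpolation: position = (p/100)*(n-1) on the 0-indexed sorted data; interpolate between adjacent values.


Sorted: 5, 9, 15, 17, 29, 45, 46, 58, 77, 84, 85, 92, 92
n = 13
Index = 60/100 * 12 = 7.2000
Lower = data[7] = 58, Upper = data[8] = 77
P60 = 58 + 0.2000*(19) = 61.8000

P60 = 61.8000


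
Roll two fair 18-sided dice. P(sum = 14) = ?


Total outcomes = 18×18 = 324
Favorable (sum = 14): 13
P = 13/324 = 0.0401

P = 0.0401


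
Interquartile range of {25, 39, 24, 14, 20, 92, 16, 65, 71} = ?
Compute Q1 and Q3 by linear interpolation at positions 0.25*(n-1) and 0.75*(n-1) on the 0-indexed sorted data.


Sorted: 14, 16, 20, 24, 25, 39, 65, 71, 92
Q1 (25th %ile) = 20.0000
Q3 (75th %ile) = 65.0000
IQR = 65.0000 - 20.0000 = 45.0000

IQR = 45.0000


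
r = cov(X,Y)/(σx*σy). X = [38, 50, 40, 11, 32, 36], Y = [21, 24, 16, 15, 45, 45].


Mean X = 34.5000, Mean Y = 27.6667
SD X = 11.856784, SD Y = 12.618329
Cov = 22.666667
r = 22.666667/(11.856784*12.618329) = 0.1515

r = 0.1515


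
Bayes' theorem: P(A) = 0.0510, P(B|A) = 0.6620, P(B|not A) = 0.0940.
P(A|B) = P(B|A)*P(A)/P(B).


P(B) = P(B|A)*P(A) + P(B|A')*P(A')
= 0.6620*0.0510 + 0.0940*0.9490
= 0.033762 + 0.089206 = 0.122968
P(A|B) = 0.033762/0.122968 = 0.2746

P(A|B) = 0.2746


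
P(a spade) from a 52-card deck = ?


13 spades in 52 cards
P = 13/52 = 0.2500

P = 0.2500


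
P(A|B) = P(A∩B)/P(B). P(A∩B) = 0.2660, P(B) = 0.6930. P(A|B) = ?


P(A|B) = 0.2660/0.6930 = 0.3838

P(A|B) = 0.3838


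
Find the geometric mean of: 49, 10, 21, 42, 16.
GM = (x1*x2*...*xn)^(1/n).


Product = 49 × 10 × 21 × 42 × 16 = 6914880
GM = 6914880^(1/5) = 23.3323

GM = 23.3323


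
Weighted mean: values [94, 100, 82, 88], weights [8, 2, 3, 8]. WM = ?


Numerator = 94*8 + 100*2 + 82*3 + 88*8 = 1902
Denominator = 8 + 2 + 3 + 8 = 21
WM = 1902/21 = 90.5714

WM = 90.5714


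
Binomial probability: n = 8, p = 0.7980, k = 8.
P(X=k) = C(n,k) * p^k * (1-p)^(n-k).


C(8,8) = 1
p^8 = 0.164446
(1-p)^0 = 1.000000
P = 1 * 0.164446 * 1.000000 = 0.1644

P(X=8) = 0.1644


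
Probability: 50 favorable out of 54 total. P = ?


P = 50/54 = 0.9259

P = 0.9259


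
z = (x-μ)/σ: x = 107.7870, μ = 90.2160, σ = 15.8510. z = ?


z = (107.7870 - 90.2160)/15.8510
= 17.5710/15.8510
= 1.1085

z = 1.1085


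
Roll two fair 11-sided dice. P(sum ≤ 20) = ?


Total outcomes = 11×11 = 121
Favorable (sum ≤ 20): 118
P = 118/121 = 0.9752

P = 0.9752


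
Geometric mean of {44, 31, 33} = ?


Product = 44 × 31 × 33 = 45012
GM = 45012^(1/3) = 35.5721

GM = 35.5721


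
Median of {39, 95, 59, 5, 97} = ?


Sorted: 5, 39, 59, 95, 97
n = 5 (odd)
Middle value = 59

Median = 59


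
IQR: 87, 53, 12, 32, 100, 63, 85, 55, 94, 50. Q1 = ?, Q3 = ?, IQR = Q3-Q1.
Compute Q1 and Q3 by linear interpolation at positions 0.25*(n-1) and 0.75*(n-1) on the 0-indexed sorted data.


Sorted: 12, 32, 50, 53, 55, 63, 85, 87, 94, 100
Q1 (25th %ile) = 50.7500
Q3 (75th %ile) = 86.5000
IQR = 86.5000 - 50.7500 = 35.7500

IQR = 35.7500


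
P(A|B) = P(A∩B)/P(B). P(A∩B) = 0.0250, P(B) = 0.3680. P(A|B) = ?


P(A|B) = 0.0250/0.3680 = 0.0679

P(A|B) = 0.0679


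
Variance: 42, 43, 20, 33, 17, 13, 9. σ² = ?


Mean = 25.2857
Squared deviations: 279.3673, 313.7959, 27.9388, 59.5102, 68.6531, 150.9388, 265.2245
Sum = 1165.4286
Variance = 1165.4286/7 = 166.4898

Variance = 166.4898


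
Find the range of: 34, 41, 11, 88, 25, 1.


Max = 88, Min = 1
Range = 88 - 1 = 87

Range = 87


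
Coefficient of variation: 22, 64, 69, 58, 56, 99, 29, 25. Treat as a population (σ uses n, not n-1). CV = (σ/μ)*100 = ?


Mean = 52.7500
SD = 24.6158
CV = (24.6158/52.7500)*100 = 46.6650%

CV = 46.6650%


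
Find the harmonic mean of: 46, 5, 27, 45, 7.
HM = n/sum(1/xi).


Sum of reciprocals = 1/46 + 1/5 + 1/27 + 1/45 + 1/7 = 0.423856
HM = 5/0.423856 = 11.7965

HM = 11.7965


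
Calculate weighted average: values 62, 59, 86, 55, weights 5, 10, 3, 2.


Numerator = 62*5 + 59*10 + 86*3 + 55*2 = 1268
Denominator = 5 + 10 + 3 + 2 = 20
WM = 1268/20 = 63.4000

WM = 63.4000


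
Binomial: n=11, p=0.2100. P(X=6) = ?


C(11,6) = 462
p^6 = 8.576612e-05
(1-p)^5 = 0.307706
P = 462 * 8.576612e-05 * 0.307706 = 0.0122

P(X=6) = 0.0122


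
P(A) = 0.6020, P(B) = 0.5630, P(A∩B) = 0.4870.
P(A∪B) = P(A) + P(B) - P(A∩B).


P(A∪B) = 0.6020 + 0.5630 - 0.4870
= 1.1650 - 0.4870
= 0.6780

P(A∪B) = 0.6780


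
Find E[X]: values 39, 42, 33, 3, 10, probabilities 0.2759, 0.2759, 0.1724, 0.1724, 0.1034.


E[X] = 39*0.2759 + 42*0.2759 + 33*0.1724 + 3*0.1724 + 10*0.1034
= 10.7601 + 11.5878 + 5.6892 + 0.5172 + 1.0340
= 29.5883

E[X] = 29.5883


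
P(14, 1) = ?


P(14,1) = 14!/13!
= 87178291200/6227020800
= 14

P(14,1) = 14


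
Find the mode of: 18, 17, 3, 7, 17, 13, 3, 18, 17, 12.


Frequencies: 3:2, 7:1, 12:1, 13:1, 17:3, 18:2
Max frequency = 3
Mode = 17

Mode = 17


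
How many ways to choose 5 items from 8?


C(8,5) = 8!/(5! × 3!)
= 40320/(120 × 6)
= 56

C(8,5) = 56


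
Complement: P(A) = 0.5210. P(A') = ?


P(not A) = 1 - 0.5210 = 0.4790

P(not A) = 0.4790


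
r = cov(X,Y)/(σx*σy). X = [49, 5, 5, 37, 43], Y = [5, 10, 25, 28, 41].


Mean X = 27.8000, Mean Y = 21.8000
SD X = 18.998947, SD Y = 12.952220
Cov = 37.760000
r = 37.760000/(18.998947*12.952220) = 0.1534

r = 0.1534


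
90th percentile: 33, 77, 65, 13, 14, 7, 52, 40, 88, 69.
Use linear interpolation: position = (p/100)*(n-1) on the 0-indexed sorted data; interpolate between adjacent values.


Sorted: 7, 13, 14, 33, 40, 52, 65, 69, 77, 88
n = 10
Index = 90/100 * 9 = 8.1000
Lower = data[8] = 77, Upper = data[9] = 88
P90 = 77 + 0.1000*(11) = 78.1000

P90 = 78.1000


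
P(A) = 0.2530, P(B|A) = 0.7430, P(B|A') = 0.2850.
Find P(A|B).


P(B) = P(B|A)*P(A) + P(B|A')*P(A')
= 0.7430*0.2530 + 0.2850*0.7470
= 0.187979 + 0.212895 = 0.400874
P(A|B) = 0.187979/0.400874 = 0.4689

P(A|B) = 0.4689


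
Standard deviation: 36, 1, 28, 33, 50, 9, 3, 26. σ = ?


Mean = 23.2500
Variance = 263.9375
SD = sqrt(263.9375) = 16.2462

SD = 16.2462


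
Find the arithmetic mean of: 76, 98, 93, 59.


Sum = 76 + 98 + 93 + 59 = 326
n = 4
Mean = 326/4 = 81.5000

Mean = 81.5000


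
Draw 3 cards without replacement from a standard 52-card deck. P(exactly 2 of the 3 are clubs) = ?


Hypergeometric: P(X=2) = C(13,2)·C(39,1) / C(52,3)
= 78 × 39 / 22100
= 3042/22100 = 0.1376

P = 0.1376


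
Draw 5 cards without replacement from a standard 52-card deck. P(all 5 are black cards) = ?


P(all black cards) = (26/52) × (25/51) × (24/50) × (23/49) × (22/48)
= 0.0253

P = 0.0253


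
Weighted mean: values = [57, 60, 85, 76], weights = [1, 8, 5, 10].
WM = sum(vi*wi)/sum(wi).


Numerator = 57*1 + 60*8 + 85*5 + 76*10 = 1722
Denominator = 1 + 8 + 5 + 10 = 24
WM = 1722/24 = 71.7500

WM = 71.7500


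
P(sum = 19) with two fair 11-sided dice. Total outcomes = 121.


Total outcomes = 11×11 = 121
Favorable (sum = 19): 4
P = 4/121 = 0.0331

P = 0.0331


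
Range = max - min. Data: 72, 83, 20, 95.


Max = 95, Min = 20
Range = 95 - 20 = 75

Range = 75


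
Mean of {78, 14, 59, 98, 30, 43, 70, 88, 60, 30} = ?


Sum = 78 + 14 + 59 + 98 + 30 + 43 + 70 + 88 + 60 + 30 = 570
n = 10
Mean = 570/10 = 57.0000

Mean = 57.0000


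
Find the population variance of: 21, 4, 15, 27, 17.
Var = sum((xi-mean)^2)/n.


Mean = 16.8000
Squared deviations: 17.6400, 163.8400, 3.2400, 104.0400, 0.0400
Sum = 288.8000
Variance = 288.8000/5 = 57.7600

Variance = 57.7600


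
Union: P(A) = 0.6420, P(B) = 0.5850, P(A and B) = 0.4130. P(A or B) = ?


P(A∪B) = 0.6420 + 0.5850 - 0.4130
= 1.2270 - 0.4130
= 0.8140

P(A∪B) = 0.8140


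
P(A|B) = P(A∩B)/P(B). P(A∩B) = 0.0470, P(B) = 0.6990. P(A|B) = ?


P(A|B) = 0.0470/0.6990 = 0.0672

P(A|B) = 0.0672


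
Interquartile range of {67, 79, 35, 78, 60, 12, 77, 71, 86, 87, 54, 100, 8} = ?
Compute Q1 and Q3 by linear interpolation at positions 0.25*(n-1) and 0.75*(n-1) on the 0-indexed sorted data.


Sorted: 8, 12, 35, 54, 60, 67, 71, 77, 78, 79, 86, 87, 100
Q1 (25th %ile) = 54.0000
Q3 (75th %ile) = 79.0000
IQR = 79.0000 - 54.0000 = 25.0000

IQR = 25.0000


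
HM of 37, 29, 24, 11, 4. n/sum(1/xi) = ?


Sum of reciprocals = 1/37 + 1/29 + 1/24 + 1/11 + 1/4 = 0.444086
HM = 5/0.444086 = 11.2591

HM = 11.2591


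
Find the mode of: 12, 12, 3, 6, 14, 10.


Frequencies: 3:1, 6:1, 10:1, 12:2, 14:1
Max frequency = 2
Mode = 12

Mode = 12


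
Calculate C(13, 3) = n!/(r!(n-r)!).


C(13,3) = 13!/(3! × 10!)
= 6227020800/(6 × 3628800)
= 286

C(13,3) = 286


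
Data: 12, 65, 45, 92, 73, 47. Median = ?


Sorted: 12, 45, 47, 65, 73, 92
n = 6 (even)
Middle values: 47 and 65
Median = (47+65)/2 = 56.0000

Median = 56.0000


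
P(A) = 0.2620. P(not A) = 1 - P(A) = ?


P(not A) = 1 - 0.2620 = 0.7380

P(not A) = 0.7380


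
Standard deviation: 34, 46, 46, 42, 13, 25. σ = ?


Mean = 34.3333
Variance = 145.5556
SD = sqrt(145.5556) = 12.0646

SD = 12.0646


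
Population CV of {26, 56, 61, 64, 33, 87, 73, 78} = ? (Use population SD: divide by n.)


Mean = 59.7500
SD = 19.8100
CV = (19.8100/59.7500)*100 = 33.1549%

CV = 33.1549%


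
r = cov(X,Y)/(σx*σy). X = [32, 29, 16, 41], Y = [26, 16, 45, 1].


Mean X = 29.5000, Mean Y = 22.0000
SD X = 8.958236, SD Y = 15.984367
Cov = -134.750000
r = -134.750000/(8.958236*15.984367) = -0.9410

r = -0.9410


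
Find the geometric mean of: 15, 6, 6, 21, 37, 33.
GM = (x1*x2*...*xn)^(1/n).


Product = 15 × 6 × 6 × 21 × 37 × 33 = 13846140
GM = 13846140^(1/6) = 15.4961

GM = 15.4961


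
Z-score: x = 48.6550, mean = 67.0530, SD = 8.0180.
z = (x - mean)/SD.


z = (48.6550 - 67.0530)/8.0180
= -18.3980/8.0180
= -2.2946

z = -2.2946


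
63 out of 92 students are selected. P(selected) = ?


P = 63/92 = 0.6848

P = 0.6848


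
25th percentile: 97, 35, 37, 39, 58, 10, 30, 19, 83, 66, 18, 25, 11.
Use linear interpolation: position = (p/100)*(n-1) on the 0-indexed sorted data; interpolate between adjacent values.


Sorted: 10, 11, 18, 19, 25, 30, 35, 37, 39, 58, 66, 83, 97
n = 13
Index = 25/100 * 12 = 3.0000
Lower = data[3] = 19, Upper = data[4] = 25
P25 = 19 + 0*(6) = 19.0000

P25 = 19.0000


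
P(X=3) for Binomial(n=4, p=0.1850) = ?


C(4,3) = 4
p^3 = 0.006332
(1-p)^1 = 0.815000
P = 4 * 0.006332 * 0.815000 = 0.0206

P(X=3) = 0.0206


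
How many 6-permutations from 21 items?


P(21,6) = 21!/15!
= 51090942171709440000/1307674368000
= 39070080

P(21,6) = 39070080


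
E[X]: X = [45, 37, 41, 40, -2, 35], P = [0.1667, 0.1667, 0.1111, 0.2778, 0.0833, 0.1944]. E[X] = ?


E[X] = 45*0.1667 + 37*0.1667 + 41*0.1111 + 40*0.2778 - 2*0.0833 + 35*0.1944
= 7.5015 + 6.1679 + 4.5551 + 11.1120 - 0.1666 + 6.8040
= 35.9739

E[X] = 35.9739


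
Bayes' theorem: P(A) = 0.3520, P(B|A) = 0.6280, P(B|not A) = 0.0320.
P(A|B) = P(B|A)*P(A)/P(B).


P(B) = P(B|A)*P(A) + P(B|A')*P(A')
= 0.6280*0.3520 + 0.0320*0.6480
= 0.221056 + 0.020736 = 0.241792
P(A|B) = 0.221056/0.241792 = 0.9142

P(A|B) = 0.9142


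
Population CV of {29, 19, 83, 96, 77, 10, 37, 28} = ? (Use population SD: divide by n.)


Mean = 47.3750
SD = 30.6877
CV = (30.6877/47.3750)*100 = 64.7761%

CV = 64.7761%


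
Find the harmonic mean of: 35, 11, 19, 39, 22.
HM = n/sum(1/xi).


Sum of reciprocals = 1/35 + 1/11 + 1/19 + 1/39 + 1/22 = 0.243208
HM = 5/0.243208 = 20.5586

HM = 20.5586


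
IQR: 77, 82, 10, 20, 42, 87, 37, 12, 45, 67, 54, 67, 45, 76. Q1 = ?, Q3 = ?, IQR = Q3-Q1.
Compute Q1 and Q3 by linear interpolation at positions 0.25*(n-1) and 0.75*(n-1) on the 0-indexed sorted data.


Sorted: 10, 12, 20, 37, 42, 45, 45, 54, 67, 67, 76, 77, 82, 87
Q1 (25th %ile) = 38.2500
Q3 (75th %ile) = 73.7500
IQR = 73.7500 - 38.2500 = 35.5000

IQR = 35.5000


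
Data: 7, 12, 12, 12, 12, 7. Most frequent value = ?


Frequencies: 7:2, 12:4
Max frequency = 4
Mode = 12

Mode = 12


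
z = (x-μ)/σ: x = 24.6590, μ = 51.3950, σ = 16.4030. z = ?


z = (24.6590 - 51.3950)/16.4030
= -26.7360/16.4030
= -1.6299

z = -1.6299


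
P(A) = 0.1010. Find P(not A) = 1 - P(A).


P(not A) = 1 - 0.1010 = 0.8990

P(not A) = 0.8990


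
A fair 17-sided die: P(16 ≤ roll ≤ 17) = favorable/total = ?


Favorable outcomes (16 ≤ roll ≤ 17): 2
Total outcomes = 17
P = 2/17 = 0.1176

P = 0.1176


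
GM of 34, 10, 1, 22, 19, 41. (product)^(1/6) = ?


Product = 34 × 10 × 1 × 22 × 19 × 41 = 5826920
GM = 5826920^(1/6) = 13.4145

GM = 13.4145


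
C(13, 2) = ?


C(13,2) = 13!/(2! × 11!)
= 6227020800/(2 × 39916800)
= 78

C(13,2) = 78


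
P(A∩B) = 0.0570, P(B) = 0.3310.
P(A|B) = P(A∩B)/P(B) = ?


P(A|B) = 0.0570/0.3310 = 0.1722

P(A|B) = 0.1722


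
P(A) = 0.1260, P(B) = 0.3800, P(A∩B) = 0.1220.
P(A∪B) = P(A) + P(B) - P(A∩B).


P(A∪B) = 0.1260 + 0.3800 - 0.1220
= 0.5060 - 0.1220
= 0.3840

P(A∪B) = 0.3840


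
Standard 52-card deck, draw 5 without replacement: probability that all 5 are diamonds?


P(all diamonds) = (13/52) × (12/51) × (11/50) × (10/49) × (9/48)
= 0.0005

P = 0.0005


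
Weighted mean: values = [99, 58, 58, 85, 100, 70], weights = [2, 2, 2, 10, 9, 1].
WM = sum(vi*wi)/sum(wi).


Numerator = 99*2 + 58*2 + 58*2 + 85*10 + 100*9 + 70*1 = 2250
Denominator = 2 + 2 + 2 + 10 + 9 + 1 = 26
WM = 2250/26 = 86.5385

WM = 86.5385


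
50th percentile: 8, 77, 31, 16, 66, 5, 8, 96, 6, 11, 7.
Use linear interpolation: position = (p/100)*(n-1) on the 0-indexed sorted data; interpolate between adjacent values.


Sorted: 5, 6, 7, 8, 8, 11, 16, 31, 66, 77, 96
n = 11
Index = 50/100 * 10 = 5.0000
Lower = data[5] = 11, Upper = data[6] = 16
P50 = 11 + 0*(5) = 11.0000

P50 = 11.0000


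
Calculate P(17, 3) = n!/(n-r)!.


P(17,3) = 17!/14!
= 355687428096000/87178291200
= 4080

P(17,3) = 4080


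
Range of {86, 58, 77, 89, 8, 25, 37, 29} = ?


Max = 89, Min = 8
Range = 89 - 8 = 81

Range = 81


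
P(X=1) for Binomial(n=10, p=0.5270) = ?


C(10,1) = 10
p^1 = 0.527000
(1-p)^9 = 0.001185
P = 10 * 0.527000 * 0.001185 = 0.0062

P(X=1) = 0.0062


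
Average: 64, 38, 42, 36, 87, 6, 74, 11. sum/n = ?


Sum = 64 + 38 + 42 + 36 + 87 + 6 + 74 + 11 = 358
n = 8
Mean = 358/8 = 44.7500

Mean = 44.7500


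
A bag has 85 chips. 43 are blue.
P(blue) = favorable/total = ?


P = 43/85 = 0.5059

P = 0.5059


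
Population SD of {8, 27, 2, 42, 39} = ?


Mean = 23.6000
Variance = 259.4400
SD = sqrt(259.4400) = 16.1071

SD = 16.1071


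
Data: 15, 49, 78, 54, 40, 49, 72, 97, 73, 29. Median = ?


Sorted: 15, 29, 40, 49, 49, 54, 72, 73, 78, 97
n = 10 (even)
Middle values: 49 and 54
Median = (49+54)/2 = 51.5000

Median = 51.5000


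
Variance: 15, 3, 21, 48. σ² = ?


Mean = 21.7500
Squared deviations: 45.5625, 351.5625, 0.5625, 689.0625
Sum = 1086.7500
Variance = 1086.7500/4 = 271.6875

Variance = 271.6875


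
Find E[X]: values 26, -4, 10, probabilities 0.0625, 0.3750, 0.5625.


E[X] = 26*0.0625 - 4*0.3750 + 10*0.5625
= 1.6250 - 1.5000 + 5.6250
= 5.7500

E[X] = 5.7500


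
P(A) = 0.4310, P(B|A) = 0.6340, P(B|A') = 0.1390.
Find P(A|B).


P(B) = P(B|A)*P(A) + P(B|A')*P(A')
= 0.6340*0.4310 + 0.1390*0.5690
= 0.273254 + 0.079091 = 0.352345
P(A|B) = 0.273254/0.352345 = 0.7755

P(A|B) = 0.7755


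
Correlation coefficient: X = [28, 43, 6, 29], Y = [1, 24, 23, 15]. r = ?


Mean X = 26.5000, Mean Y = 15.7500
SD X = 13.238202, SD Y = 9.202581
Cov = -9.125000
r = -9.125000/(13.238202*9.202581) = -0.0749

r = -0.0749


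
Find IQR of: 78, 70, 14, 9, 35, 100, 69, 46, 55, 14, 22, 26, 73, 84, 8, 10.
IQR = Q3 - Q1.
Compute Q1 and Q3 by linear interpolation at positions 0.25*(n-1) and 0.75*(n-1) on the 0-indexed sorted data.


Sorted: 8, 9, 10, 14, 14, 22, 26, 35, 46, 55, 69, 70, 73, 78, 84, 100
Q1 (25th %ile) = 14.0000
Q3 (75th %ile) = 70.7500
IQR = 70.7500 - 14.0000 = 56.7500

IQR = 56.7500


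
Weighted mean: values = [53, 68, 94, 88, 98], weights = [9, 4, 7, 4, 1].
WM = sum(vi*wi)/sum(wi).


Numerator = 53*9 + 68*4 + 94*7 + 88*4 + 98*1 = 1857
Denominator = 9 + 4 + 7 + 4 + 1 = 25
WM = 1857/25 = 74.2800

WM = 74.2800


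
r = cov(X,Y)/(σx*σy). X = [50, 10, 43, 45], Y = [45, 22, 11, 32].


Mean X = 37.0000, Mean Y = 27.5000
SD X = 15.795569, SD Y = 12.539936
Cov = 78.250000
r = 78.250000/(15.795569*12.539936) = 0.3951

r = 0.3951


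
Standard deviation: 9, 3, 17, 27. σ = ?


Mean = 14.0000
Variance = 81.0000
SD = sqrt(81.0000) = 9.0000

SD = 9.0000


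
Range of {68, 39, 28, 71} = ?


Max = 71, Min = 28
Range = 71 - 28 = 43

Range = 43


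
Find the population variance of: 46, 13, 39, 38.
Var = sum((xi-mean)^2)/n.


Mean = 34.0000
Squared deviations: 144.0000, 441.0000, 25.0000, 16.0000
Sum = 626.0000
Variance = 626.0000/4 = 156.5000

Variance = 156.5000


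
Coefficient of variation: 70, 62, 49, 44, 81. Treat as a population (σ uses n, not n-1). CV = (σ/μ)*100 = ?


Mean = 61.2000
SD = 13.5263
CV = (13.5263/61.2000)*100 = 22.1017%

CV = 22.1017%


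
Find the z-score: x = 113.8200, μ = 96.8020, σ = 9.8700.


z = (113.8200 - 96.8020)/9.8700
= 17.0180/9.8700
= 1.7242

z = 1.7242


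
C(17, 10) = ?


C(17,10) = 17!/(10! × 7!)
= 355687428096000/(3628800 × 5040)
= 19448

C(17,10) = 19448


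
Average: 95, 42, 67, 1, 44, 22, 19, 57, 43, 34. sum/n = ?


Sum = 95 + 42 + 67 + 1 + 44 + 22 + 19 + 57 + 43 + 34 = 424
n = 10
Mean = 424/10 = 42.4000

Mean = 42.4000


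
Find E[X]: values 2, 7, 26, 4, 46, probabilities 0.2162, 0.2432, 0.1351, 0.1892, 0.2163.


E[X] = 2*0.2162 + 7*0.2432 + 26*0.1351 + 4*0.1892 + 46*0.2163
= 0.4324 + 1.7024 + 3.5126 + 0.7568 + 9.9498
= 16.3540

E[X] = 16.3540


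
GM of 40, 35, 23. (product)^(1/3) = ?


Product = 40 × 35 × 23 = 32200
GM = 32200^(1/3) = 31.8140

GM = 31.8140


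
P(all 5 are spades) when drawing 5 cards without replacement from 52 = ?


P(all spades) = (13/52) × (12/51) × (11/50) × (10/49) × (9/48)
= 0.0005

P = 0.0005


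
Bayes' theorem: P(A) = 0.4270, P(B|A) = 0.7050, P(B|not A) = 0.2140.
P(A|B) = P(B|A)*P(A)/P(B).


P(B) = P(B|A)*P(A) + P(B|A')*P(A')
= 0.7050*0.4270 + 0.2140*0.5730
= 0.301035 + 0.122622 = 0.423657
P(A|B) = 0.301035/0.423657 = 0.7106

P(A|B) = 0.7106


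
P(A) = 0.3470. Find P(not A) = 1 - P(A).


P(not A) = 1 - 0.3470 = 0.6530

P(not A) = 0.6530


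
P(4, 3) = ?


P(4,3) = 4!/1!
= 24/1
= 24

P(4,3) = 24


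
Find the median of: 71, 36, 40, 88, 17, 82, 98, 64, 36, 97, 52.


Sorted: 17, 36, 36, 40, 52, 64, 71, 82, 88, 97, 98
n = 11 (odd)
Middle value = 64

Median = 64


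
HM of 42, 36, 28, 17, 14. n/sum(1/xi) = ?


Sum of reciprocals = 1/42 + 1/36 + 1/28 + 1/17 + 1/14 = 0.217554
HM = 5/0.217554 = 22.9828

HM = 22.9828


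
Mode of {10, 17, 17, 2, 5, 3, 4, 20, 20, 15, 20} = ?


Frequencies: 2:1, 3:1, 4:1, 5:1, 10:1, 15:1, 17:2, 20:3
Max frequency = 3
Mode = 20

Mode = 20


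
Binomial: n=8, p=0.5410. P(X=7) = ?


C(8,7) = 8
p^7 = 0.013564
(1-p)^1 = 0.459000
P = 8 * 0.013564 * 0.459000 = 0.0498

P(X=7) = 0.0498


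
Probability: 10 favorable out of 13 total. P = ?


P = 10/13 = 0.7692

P = 0.7692


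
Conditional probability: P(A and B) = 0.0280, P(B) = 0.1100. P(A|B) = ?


P(A|B) = 0.0280/0.1100 = 0.2545

P(A|B) = 0.2545


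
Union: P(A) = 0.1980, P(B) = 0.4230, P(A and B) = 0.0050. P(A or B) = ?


P(A∪B) = 0.1980 + 0.4230 - 0.0050
= 0.6210 - 0.0050
= 0.6160

P(A∪B) = 0.6160


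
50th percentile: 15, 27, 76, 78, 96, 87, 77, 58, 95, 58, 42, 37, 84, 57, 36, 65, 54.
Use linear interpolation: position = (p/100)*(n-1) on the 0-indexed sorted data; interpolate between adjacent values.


Sorted: 15, 27, 36, 37, 42, 54, 57, 58, 58, 65, 76, 77, 78, 84, 87, 95, 96
n = 17
Index = 50/100 * 16 = 8.0000
Lower = data[8] = 58, Upper = data[9] = 65
P50 = 58 + 0*(7) = 58.0000

P50 = 58.0000


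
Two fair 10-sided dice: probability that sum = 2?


Total outcomes = 10×10 = 100
Favorable (sum = 2): 1
P = 1/100 = 0.0100

P = 0.0100


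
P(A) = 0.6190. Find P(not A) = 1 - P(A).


P(not A) = 1 - 0.6190 = 0.3810

P(not A) = 0.3810


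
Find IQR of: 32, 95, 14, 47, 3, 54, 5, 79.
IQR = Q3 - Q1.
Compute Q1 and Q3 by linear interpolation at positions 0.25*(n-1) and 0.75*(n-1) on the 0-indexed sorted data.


Sorted: 3, 5, 14, 32, 47, 54, 79, 95
Q1 (25th %ile) = 11.7500
Q3 (75th %ile) = 60.2500
IQR = 60.2500 - 11.7500 = 48.5000

IQR = 48.5000


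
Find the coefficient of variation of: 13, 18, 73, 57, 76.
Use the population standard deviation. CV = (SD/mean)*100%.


Mean = 47.4000
SD = 26.8820
CV = (26.8820/47.4000)*100 = 56.7130%

CV = 56.7130%


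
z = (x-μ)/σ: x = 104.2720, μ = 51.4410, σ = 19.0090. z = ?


z = (104.2720 - 51.4410)/19.0090
= 52.8310/19.0090
= 2.7793

z = 2.7793


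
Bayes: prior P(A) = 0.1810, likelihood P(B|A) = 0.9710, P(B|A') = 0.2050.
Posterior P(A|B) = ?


P(B) = P(B|A)*P(A) + P(B|A')*P(A')
= 0.9710*0.1810 + 0.2050*0.8190
= 0.175751 + 0.167895 = 0.343646
P(A|B) = 0.175751/0.343646 = 0.5114

P(A|B) = 0.5114


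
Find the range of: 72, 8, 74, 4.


Max = 74, Min = 4
Range = 74 - 4 = 70

Range = 70


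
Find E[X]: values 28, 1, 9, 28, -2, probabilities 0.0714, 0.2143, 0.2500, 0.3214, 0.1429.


E[X] = 28*0.0714 + 1*0.2143 + 9*0.2500 + 28*0.3214 - 2*0.1429
= 1.9992 + 0.2143 + 2.2500 + 8.9992 - 0.2858
= 13.1769

E[X] = 13.1769


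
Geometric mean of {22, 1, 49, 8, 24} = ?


Product = 22 × 1 × 49 × 8 × 24 = 206976
GM = 206976^(1/5) = 11.5660

GM = 11.5660


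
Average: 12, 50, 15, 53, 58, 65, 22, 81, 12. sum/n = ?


Sum = 12 + 50 + 15 + 53 + 58 + 65 + 22 + 81 + 12 = 368
n = 9
Mean = 368/9 = 40.8889

Mean = 40.8889


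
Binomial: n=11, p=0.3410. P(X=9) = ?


C(11,9) = 55
p^9 = 6.234325e-05
(1-p)^2 = 0.434281
P = 55 * 6.234325e-05 * 0.434281 = 0.0015

P(X=9) = 0.0015


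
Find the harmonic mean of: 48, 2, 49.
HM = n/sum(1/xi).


Sum of reciprocals = 1/48 + 1/2 + 1/49 = 0.541241
HM = 3/0.541241 = 5.5428

HM = 5.5428


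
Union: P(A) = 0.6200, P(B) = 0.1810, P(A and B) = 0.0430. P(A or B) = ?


P(A∪B) = 0.6200 + 0.1810 - 0.0430
= 0.8010 - 0.0430
= 0.7580

P(A∪B) = 0.7580


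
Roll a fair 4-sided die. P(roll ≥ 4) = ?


Favorable outcomes (roll ≥ 4): 1
Total outcomes = 4
P = 1/4 = 0.2500

P = 0.2500


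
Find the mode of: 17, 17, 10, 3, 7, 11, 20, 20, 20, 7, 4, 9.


Frequencies: 3:1, 4:1, 7:2, 9:1, 10:1, 11:1, 17:2, 20:3
Max frequency = 3
Mode = 20

Mode = 20


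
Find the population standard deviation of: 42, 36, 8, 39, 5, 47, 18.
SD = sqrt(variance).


Mean = 27.8571
Variance = 252.9796
SD = sqrt(252.9796) = 15.9053

SD = 15.9053


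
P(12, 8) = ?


P(12,8) = 12!/4!
= 479001600/24
= 19958400

P(12,8) = 19958400


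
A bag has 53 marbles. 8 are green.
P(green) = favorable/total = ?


P = 8/53 = 0.1509

P = 0.1509


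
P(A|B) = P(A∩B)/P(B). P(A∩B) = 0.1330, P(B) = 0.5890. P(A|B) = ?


P(A|B) = 0.1330/0.5890 = 0.2258

P(A|B) = 0.2258


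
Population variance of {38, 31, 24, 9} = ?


Mean = 25.5000
Squared deviations: 156.2500, 30.2500, 2.2500, 272.2500
Sum = 461.0000
Variance = 461.0000/4 = 115.2500

Variance = 115.2500


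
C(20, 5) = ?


C(20,5) = 20!/(5! × 15!)
= 2432902008176640000/(120 × 1307674368000)
= 15504

C(20,5) = 15504


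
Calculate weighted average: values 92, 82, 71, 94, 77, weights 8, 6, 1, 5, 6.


Numerator = 92*8 + 82*6 + 71*1 + 94*5 + 77*6 = 2231
Denominator = 8 + 6 + 1 + 5 + 6 = 26
WM = 2231/26 = 85.8077

WM = 85.8077


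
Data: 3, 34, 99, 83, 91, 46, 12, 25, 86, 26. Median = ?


Sorted: 3, 12, 25, 26, 34, 46, 83, 86, 91, 99
n = 10 (even)
Middle values: 34 and 46
Median = (34+46)/2 = 40.0000

Median = 40.0000


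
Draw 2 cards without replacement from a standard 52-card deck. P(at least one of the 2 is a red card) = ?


P(at least one) = 1 - P(none)
P(none) = (26/52) × (25/51) = 0.245098
P(at least one) = 1 - 0.245098 = 0.7549

P = 0.7549


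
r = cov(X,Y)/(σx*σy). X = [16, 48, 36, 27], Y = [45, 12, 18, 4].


Mean X = 31.7500, Mean Y = 19.7500
SD X = 11.755318, SD Y = 15.400893
Cov = -114.062500
r = -114.062500/(11.755318*15.400893) = -0.6300

r = -0.6300


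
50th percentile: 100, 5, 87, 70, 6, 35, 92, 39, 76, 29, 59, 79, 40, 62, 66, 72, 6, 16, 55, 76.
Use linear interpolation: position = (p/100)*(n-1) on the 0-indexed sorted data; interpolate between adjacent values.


Sorted: 5, 6, 6, 16, 29, 35, 39, 40, 55, 59, 62, 66, 70, 72, 76, 76, 79, 87, 92, 100
n = 20
Index = 50/100 * 19 = 9.5000
Lower = data[9] = 59, Upper = data[10] = 62
P50 = 59 + 0.5000*(3) = 60.5000

P50 = 60.5000


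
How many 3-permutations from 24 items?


P(24,3) = 24!/21!
= 620448401733239439360000/51090942171709440000
= 12144

P(24,3) = 12144


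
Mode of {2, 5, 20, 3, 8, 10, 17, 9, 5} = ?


Frequencies: 2:1, 3:1, 5:2, 8:1, 9:1, 10:1, 17:1, 20:1
Max frequency = 2
Mode = 5

Mode = 5


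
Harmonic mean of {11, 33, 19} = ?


Sum of reciprocals = 1/11 + 1/33 + 1/19 = 0.173844
HM = 3/0.173844 = 17.2569

HM = 17.2569


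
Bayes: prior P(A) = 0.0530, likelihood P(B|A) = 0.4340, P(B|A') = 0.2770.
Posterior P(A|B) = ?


P(B) = P(B|A)*P(A) + P(B|A')*P(A')
= 0.4340*0.0530 + 0.2770*0.9470
= 0.023002 + 0.262319 = 0.285321
P(A|B) = 0.023002/0.285321 = 0.0806

P(A|B) = 0.0806


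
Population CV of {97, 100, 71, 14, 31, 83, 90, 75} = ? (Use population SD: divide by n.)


Mean = 70.1250
SD = 29.3276
CV = (29.3276/70.1250)*100 = 41.8219%

CV = 41.8219%


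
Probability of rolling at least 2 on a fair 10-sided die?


Favorable outcomes (roll ≥ 2): 9
Total outcomes = 10
P = 9/10 = 0.9000

P = 0.9000


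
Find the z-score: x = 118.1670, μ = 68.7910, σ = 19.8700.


z = (118.1670 - 68.7910)/19.8700
= 49.3760/19.8700
= 2.4850

z = 2.4850


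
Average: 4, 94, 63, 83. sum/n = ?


Sum = 4 + 94 + 63 + 83 = 244
n = 4
Mean = 244/4 = 61.0000

Mean = 61.0000


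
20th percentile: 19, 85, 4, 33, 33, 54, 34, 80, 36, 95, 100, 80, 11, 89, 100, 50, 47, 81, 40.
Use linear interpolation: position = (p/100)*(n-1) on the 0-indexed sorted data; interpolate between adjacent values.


Sorted: 4, 11, 19, 33, 33, 34, 36, 40, 47, 50, 54, 80, 80, 81, 85, 89, 95, 100, 100
n = 19
Index = 20/100 * 18 = 3.6000
Lower = data[3] = 33, Upper = data[4] = 33
P20 = 33 + 0.6000*(0) = 33.0000

P20 = 33.0000


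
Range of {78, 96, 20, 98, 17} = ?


Max = 98, Min = 17
Range = 98 - 17 = 81

Range = 81


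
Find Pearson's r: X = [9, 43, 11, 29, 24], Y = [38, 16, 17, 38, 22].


Mean X = 23.2000, Mean Y = 26.2000
SD X = 12.464349, SD Y = 9.846827
Cov = -38.440000
r = -38.440000/(12.464349*9.846827) = -0.3132

r = -0.3132


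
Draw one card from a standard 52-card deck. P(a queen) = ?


4 queens in 52 cards
P = 4/52 = 0.0769

P = 0.0769
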